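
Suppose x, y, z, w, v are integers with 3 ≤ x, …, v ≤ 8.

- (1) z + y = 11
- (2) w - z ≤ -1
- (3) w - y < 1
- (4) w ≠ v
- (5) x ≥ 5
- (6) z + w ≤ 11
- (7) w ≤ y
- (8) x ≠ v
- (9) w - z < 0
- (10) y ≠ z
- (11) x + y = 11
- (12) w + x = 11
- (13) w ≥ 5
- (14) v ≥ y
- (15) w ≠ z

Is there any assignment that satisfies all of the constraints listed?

Try x = 6, y = 5, z = 6, w = 5, v = 8.
Check constraint 1: z + y = 11; constraint 2: w - z = -1. The remaining constraints are straightforward to verify.

Satisfiable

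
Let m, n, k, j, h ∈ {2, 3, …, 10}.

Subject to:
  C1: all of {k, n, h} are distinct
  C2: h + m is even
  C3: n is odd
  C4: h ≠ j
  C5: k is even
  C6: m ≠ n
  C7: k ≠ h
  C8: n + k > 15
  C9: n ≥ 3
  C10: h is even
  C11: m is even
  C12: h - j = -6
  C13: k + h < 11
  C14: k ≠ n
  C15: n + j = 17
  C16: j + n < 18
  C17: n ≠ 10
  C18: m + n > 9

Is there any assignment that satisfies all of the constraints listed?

The assignment m = 2, n = 9, k = 8, j = 8, h = 2 works:
  constraint 8 holds since n + k = 17.
  constraint 12 holds since h - j = -6.
The rest check out directly.

Satisfiable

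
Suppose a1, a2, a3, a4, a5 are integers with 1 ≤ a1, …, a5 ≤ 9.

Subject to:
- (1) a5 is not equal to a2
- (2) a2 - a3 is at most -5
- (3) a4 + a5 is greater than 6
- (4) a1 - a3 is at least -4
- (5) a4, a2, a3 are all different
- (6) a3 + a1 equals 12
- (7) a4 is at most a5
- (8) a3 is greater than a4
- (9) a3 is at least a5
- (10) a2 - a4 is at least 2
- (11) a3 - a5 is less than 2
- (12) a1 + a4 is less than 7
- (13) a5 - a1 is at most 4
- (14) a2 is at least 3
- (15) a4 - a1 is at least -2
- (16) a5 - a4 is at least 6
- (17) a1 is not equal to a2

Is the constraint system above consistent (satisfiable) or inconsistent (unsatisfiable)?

Constraints 2, 4, 10, and 15 give a4 − a1 ≥ -2, a1 − a3 ≥ -4, a3 − a2 ≥ 5, a2 − a4 ≥ 2.
Adding all 4 inequalities: the left sides telescope to 0, and the right sides sum to (-2) + (-4) + 5 + 2 = 1. So 0 ≥ 1, which is false.

Unsatisfiable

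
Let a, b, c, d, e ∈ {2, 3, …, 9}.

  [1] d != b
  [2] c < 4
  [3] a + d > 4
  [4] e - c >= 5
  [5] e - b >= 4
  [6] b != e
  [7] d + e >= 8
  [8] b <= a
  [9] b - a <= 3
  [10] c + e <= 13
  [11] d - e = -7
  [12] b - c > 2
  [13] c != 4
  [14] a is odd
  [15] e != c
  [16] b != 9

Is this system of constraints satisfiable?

Try a = 5, b = 5, c = 2, d = 2, e = 9.
Check constraint 3: a + d = 7; constraint 4: e - c = 7. The remaining constraints are straightforward to verify.

Satisfiable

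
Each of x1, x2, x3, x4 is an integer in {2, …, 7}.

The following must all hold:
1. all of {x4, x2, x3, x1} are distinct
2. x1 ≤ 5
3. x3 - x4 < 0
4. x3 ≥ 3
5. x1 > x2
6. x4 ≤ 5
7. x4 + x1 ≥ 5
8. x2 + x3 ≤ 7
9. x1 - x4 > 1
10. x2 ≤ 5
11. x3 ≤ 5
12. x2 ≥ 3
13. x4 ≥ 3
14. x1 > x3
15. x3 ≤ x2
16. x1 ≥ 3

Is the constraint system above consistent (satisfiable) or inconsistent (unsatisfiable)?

Constraints 2, 4, 6, 10, 11, 12, 13, and 16 confine each of x4, x2, x3, x1 to the 3 values {3, …, 5}.
Constraint 1 requires all 4 of them to be distinct, but only 3 values are available — impossible by the pigeonhole principle.

Unsatisfiable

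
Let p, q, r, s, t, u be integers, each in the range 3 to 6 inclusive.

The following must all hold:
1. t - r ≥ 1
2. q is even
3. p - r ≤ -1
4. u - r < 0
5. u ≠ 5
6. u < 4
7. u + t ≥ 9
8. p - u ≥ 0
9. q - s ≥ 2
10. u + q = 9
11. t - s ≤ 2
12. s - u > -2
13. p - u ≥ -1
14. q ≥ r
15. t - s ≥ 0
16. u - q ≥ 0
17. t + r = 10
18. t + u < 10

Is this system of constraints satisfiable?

Unsatisfiable

Constraints 1, 3, 8, 9, 11, and 16 give r − p ≥ 1, p − u ≥ 0, u − q ≥ 0, q − s ≥ 2, s − t ≥ -2, t − r ≥ 1.
Adding all 6 inequalities: the left sides telescope to 0, and the right sides sum to 1 + 0 + 0 + 2 + (-2) + 1 = 2. So 0 ≥ 2, which is false.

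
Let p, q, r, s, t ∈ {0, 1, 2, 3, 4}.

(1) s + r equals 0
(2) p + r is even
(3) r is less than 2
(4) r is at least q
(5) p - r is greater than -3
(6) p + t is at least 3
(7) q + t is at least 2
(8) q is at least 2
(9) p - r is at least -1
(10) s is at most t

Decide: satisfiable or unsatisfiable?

Unsatisfiable

From constraints 4 and 8: r ≥ q and q ≥ 2, so r ≥ 2. From constraint 3: r ≤ 1. But 1 < 2, so no value of r works.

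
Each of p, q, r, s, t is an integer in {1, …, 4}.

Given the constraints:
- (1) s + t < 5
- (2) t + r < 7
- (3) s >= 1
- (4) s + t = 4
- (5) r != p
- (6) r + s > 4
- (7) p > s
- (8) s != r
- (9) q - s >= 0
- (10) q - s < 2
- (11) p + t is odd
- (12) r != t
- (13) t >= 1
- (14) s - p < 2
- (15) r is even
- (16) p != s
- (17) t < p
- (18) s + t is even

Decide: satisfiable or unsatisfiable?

Setting (p, q, r, s, t) = (3, 2, 4, 2, 2) satisfies everything: constraint 1: s + t = 4; constraint 2: t + r = 6, and the others follow.

Satisfiable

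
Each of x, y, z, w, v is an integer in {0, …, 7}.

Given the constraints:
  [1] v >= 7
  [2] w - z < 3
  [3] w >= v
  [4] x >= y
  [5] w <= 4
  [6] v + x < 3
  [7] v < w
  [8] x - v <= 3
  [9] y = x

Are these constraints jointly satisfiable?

From constraint 1: v ≥ 7. From constraints 3 and 5: v ≤ w and w ≤ 4, so v ≤ 4. But 4 < 7, so no value of v works.

Unsatisfiable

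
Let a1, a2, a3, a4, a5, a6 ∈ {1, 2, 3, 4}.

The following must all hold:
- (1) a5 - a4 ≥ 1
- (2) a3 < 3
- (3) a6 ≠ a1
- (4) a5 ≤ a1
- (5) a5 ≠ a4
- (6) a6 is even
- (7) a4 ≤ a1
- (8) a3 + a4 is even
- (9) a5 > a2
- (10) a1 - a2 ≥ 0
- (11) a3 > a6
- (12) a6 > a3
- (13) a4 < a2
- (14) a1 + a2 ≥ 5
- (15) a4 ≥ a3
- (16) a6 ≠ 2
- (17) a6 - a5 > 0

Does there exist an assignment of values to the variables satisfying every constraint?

Constraints 9, 11, 13, 15, and 17 give a6 < a3, a3 ≤ a4, a4 < a2, a2 < a5, a5 < a6. Chaining: a6 < a3 ≤ a4 < a2 < a5 < a6, which forces a6 < a6 — impossible.

Unsatisfiable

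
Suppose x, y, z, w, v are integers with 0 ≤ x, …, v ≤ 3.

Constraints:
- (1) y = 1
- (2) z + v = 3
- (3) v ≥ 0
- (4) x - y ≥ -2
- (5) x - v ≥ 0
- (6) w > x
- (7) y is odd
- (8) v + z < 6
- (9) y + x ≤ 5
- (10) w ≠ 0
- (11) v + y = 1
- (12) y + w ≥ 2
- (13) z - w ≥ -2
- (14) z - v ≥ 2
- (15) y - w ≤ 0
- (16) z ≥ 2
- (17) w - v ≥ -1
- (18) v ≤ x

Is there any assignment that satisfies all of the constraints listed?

Satisfiable

One satisfying assignment is x = 1, y = 1, z = 3, w = 2, v = 0.
For the less obvious constraints — constraint 2: z + v = 3; constraint 4: x - y = 0; constraint 5: x - v = 1 — and the others hold by inspection.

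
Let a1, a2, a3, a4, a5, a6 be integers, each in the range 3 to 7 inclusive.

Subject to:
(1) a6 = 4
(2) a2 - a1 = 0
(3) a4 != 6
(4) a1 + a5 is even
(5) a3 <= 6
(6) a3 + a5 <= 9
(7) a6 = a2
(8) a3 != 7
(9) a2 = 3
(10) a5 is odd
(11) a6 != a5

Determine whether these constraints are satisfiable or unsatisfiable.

Constraint 1 fixes a6 = 4 and constraint 9 fixes a2 = 3, but constraint 7 requires a6 = a2. Since 4 ≠ 3, contradiction.

Unsatisfiable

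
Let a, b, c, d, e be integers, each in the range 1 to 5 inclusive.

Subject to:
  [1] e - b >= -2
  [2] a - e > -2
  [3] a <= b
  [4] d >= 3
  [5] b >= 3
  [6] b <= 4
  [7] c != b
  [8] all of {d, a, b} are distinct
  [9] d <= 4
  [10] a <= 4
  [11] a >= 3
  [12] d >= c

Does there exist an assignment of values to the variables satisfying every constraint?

Unsatisfiable

Constraints 4, 5, 6, 9, 10, and 11 confine each of d, a, b to the 2 values {3, 4}.
Constraint 8 requires all 3 of them to be distinct, but only 2 values are available — impossible by the pigeonhole principle.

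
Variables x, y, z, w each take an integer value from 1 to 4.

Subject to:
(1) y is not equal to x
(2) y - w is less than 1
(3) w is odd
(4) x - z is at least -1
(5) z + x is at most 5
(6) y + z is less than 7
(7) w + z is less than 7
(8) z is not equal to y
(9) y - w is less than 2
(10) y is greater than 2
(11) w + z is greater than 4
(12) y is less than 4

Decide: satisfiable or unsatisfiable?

Satisfiable

Setting (x, y, z, w) = (2, 3, 2, 3) satisfies everything: constraint 2: y - w = 0; constraint 4: x - z = 0, and the others follow.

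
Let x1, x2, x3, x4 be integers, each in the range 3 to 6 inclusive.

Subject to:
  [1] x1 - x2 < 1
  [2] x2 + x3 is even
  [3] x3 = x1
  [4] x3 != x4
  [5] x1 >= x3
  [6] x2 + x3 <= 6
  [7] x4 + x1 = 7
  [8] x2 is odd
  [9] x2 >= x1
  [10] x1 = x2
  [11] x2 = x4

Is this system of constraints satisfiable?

From constraints 3, 10, and 11, x3 = x1 = x2 = x4, so x3 = x4. But constraint 4 says x3 ≠ x4. Contradiction.

Unsatisfiable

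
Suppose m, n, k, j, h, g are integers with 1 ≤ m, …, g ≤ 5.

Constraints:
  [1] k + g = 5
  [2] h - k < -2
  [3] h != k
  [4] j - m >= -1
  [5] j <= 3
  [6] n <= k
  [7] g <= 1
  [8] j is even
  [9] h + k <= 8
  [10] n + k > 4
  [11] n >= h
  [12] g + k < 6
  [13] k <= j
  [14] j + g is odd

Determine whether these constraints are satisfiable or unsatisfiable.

From constraints 5 and 13: k ≤ j ≤ 3. From constraint 7: g ≤ 1. Hence k + g ≤ 4. But constraint 1 requires k + g = 5, and 5 > 4. Contradiction.

Unsatisfiable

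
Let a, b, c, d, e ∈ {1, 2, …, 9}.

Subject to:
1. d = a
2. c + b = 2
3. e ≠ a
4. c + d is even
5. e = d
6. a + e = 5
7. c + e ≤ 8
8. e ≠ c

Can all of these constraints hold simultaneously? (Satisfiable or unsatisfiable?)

Unsatisfiable

From constraints 1 and 5, e = d = a, so e = a. But constraint 3 says e ≠ a. Contradiction.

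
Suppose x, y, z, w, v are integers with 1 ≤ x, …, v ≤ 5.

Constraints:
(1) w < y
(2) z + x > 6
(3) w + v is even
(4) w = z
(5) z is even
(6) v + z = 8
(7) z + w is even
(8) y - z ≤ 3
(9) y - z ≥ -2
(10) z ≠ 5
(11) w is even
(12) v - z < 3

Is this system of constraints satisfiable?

Satisfiable

One satisfying assignment is x = 5, y = 5, z = 4, w = 4, v = 4.
For the less obvious constraints — constraint 2: z + x = 9; constraint 6: v + z = 8; constraint 8: y - z = 1 — and the others hold by inspection.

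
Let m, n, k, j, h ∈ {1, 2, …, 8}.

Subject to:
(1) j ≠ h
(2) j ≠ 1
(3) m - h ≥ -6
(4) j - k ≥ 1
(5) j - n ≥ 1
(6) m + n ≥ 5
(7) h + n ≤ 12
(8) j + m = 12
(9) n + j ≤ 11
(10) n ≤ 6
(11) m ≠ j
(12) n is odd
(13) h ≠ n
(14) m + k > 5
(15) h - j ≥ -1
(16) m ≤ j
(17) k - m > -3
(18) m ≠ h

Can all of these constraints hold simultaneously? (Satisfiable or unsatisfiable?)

Satisfiable

Try m = 5, n = 3, k = 3, j = 7, h = 8.
Check constraint 3: m - h = -3; constraint 4: j - k = 4. The remaining constraints are straightforward to verify.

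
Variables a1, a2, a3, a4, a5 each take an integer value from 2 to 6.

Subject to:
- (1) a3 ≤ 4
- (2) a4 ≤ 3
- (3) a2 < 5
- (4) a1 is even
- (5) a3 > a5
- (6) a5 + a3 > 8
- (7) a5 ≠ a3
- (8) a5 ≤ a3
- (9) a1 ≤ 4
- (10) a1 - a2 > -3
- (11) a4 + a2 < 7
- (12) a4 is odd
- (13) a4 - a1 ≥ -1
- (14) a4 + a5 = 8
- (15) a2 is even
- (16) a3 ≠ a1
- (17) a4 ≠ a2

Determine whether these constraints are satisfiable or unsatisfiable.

From constraint 2: a4 ≤ 3. From constraints 1 and 8: a5 ≤ a3 ≤ 4. Hence a4 + a5 ≤ 7. But constraint 14 requires a4 + a5 = 8, and 8 > 7. Contradiction.

Unsatisfiable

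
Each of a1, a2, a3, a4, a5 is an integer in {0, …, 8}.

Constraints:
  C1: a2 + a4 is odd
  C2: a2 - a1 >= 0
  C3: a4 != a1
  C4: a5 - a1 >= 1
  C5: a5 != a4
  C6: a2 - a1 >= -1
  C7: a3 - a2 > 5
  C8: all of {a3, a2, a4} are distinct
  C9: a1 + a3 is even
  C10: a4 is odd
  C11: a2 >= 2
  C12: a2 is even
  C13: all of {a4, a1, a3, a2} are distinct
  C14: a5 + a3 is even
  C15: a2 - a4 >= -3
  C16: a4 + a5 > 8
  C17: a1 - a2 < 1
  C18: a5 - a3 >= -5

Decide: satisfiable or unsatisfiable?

One satisfying assignment is a1 = 0, a2 = 2, a3 = 8, a4 = 5, a5 = 4.
For the less obvious constraints — constraint 2: a2 - a1 = 2; constraint 4: a5 - a1 = 4; constraint 6: a2 - a1 = 2 — and the others hold by inspection.

Satisfiable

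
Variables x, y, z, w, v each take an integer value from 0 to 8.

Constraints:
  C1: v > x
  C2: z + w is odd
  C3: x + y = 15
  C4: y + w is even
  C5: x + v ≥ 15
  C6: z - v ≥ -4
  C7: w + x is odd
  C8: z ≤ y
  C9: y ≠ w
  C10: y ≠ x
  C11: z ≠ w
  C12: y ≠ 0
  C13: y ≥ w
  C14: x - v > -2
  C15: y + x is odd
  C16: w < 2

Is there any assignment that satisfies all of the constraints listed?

One satisfying assignment is x = 7, y = 8, z = 7, w = 0, v = 8.
For the less obvious constraints — constraint 3: x + y = 15; constraint 5: x + v = 15 — and the others hold by inspection.

Satisfiable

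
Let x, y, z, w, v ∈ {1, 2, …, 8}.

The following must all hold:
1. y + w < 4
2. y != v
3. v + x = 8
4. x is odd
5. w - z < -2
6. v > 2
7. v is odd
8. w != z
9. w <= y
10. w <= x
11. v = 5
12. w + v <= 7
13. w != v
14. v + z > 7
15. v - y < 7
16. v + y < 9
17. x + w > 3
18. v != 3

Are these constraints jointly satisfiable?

One satisfying assignment is x = 3, y = 1, z = 5, w = 1, v = 5.
For the less obvious constraints — constraint 1: y + w = 2; constraint 3: v + x = 8; constraint 5: w - z = -4 — and the others hold by inspection.

Satisfiable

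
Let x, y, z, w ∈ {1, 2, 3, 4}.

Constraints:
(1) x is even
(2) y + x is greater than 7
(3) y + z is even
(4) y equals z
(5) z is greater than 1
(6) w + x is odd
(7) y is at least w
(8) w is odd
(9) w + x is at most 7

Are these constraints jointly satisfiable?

Take x = 4, y = 4, z = 4, w = 3. Then constraint 1: x = 4 is even; constraint 2: y + x = 8; constraint 9: w + x = 7, and every other listed constraint is also met.

Satisfiable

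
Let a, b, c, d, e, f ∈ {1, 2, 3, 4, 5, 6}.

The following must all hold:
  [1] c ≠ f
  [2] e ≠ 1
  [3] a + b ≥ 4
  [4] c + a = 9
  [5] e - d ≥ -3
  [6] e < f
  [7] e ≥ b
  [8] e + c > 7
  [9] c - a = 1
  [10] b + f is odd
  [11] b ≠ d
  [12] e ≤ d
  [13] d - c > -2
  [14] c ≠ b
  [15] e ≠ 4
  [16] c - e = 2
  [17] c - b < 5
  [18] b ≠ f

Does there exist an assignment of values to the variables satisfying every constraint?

Satisfiable

One satisfying assignment is a = 4, b = 3, c = 5, d = 4, e = 3, f = 4.
For the less obvious constraints — constraint 3: a + b = 7; constraint 4: c + a = 9; constraint 5: e - d = -1 — and the others hold by inspection.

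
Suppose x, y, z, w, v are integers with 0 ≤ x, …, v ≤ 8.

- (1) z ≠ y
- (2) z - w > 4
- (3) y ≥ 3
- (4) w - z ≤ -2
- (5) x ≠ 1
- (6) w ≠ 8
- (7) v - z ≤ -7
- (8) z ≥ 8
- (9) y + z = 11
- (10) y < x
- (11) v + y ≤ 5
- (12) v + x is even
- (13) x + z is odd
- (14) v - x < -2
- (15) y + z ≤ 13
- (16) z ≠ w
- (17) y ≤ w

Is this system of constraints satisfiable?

One satisfying assignment is x = 5, y = 3, z = 8, w = 3, v = 1.
For the less obvious constraints — constraint 2: z - w = 5; constraint 4: w - z = -5 — and the others hold by inspection.

Satisfiable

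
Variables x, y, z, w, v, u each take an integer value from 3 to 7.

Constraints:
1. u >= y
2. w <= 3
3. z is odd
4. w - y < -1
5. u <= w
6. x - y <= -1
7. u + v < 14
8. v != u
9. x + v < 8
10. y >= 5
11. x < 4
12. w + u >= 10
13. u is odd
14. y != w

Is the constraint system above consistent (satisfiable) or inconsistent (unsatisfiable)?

Unsatisfiable

From constraints 1 and 10: u ≥ y and y ≥ 5, so u ≥ 5. From constraints 2 and 5: u ≤ w and w ≤ 3, so u ≤ 3. But 3 < 5, so no value of u works.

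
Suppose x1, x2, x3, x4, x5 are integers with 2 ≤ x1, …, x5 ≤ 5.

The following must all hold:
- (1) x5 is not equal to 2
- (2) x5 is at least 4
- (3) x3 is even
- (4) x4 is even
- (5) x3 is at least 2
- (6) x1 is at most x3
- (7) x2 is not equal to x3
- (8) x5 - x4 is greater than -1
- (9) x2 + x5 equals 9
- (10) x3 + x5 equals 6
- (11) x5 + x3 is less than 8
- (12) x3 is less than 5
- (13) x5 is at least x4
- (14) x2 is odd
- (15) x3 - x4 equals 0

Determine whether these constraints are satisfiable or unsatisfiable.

Try x1 = 2, x2 = 5, x3 = 2, x4 = 2, x5 = 4.
Check constraint 8: x5 - x4 = 2; constraint 9: x2 + x5 = 9; constraint 10: x3 + x5 = 6. The remaining constraints are straightforward to verify.

Satisfiable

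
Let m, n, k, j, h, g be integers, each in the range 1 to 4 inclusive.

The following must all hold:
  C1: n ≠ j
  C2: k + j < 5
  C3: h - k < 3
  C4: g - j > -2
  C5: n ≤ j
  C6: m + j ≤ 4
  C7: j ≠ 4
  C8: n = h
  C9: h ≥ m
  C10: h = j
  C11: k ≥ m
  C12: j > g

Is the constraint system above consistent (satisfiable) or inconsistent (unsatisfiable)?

Unsatisfiable

From constraints 8 and 10, n = h = j, so n = j. But constraint 1 says n ≠ j. Contradiction.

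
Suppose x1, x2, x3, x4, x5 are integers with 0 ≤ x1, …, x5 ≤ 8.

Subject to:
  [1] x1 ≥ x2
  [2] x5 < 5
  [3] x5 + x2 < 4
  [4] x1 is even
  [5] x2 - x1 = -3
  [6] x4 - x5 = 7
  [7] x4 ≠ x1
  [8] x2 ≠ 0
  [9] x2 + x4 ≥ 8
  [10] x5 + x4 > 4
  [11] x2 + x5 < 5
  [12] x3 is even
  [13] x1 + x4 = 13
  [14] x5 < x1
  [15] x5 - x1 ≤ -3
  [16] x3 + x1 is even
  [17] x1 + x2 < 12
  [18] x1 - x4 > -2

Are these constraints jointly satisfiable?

Satisfiable

Try x1 = 6, x2 = 3, x3 = 0, x4 = 7, x5 = 0.
Check constraint 3: x5 + x2 = 3; constraint 5: x2 - x1 = -3. The remaining constraints are straightforward to verify.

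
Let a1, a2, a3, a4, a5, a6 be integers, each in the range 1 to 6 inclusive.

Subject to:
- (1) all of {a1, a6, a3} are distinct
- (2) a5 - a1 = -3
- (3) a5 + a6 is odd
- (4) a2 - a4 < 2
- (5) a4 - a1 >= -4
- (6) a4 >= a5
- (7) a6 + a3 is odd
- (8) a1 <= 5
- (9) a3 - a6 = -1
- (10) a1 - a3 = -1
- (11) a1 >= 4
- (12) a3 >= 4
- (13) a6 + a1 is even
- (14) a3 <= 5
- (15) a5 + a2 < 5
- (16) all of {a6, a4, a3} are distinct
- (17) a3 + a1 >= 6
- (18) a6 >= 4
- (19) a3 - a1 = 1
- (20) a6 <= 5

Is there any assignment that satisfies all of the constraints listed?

Constraints 8, 11, 12, 14, 18, and 20 confine each of a1, a6, a3 to the 2 values {4, 5}.
Constraint 1 requires all 3 of them to be distinct, but only 2 values are available — impossible by the pigeonhole principle.

Unsatisfiable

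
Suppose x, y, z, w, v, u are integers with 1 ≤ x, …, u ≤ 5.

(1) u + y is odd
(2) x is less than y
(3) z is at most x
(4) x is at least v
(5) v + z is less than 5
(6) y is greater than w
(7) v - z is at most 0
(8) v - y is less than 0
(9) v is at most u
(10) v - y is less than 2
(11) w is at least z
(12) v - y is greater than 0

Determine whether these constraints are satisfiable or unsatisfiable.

Constraints 2, 4, and 12 give x < y, y < v, v ≤ x. Chaining: x < y < v ≤ x, which forces x < x — impossible.

Unsatisfiable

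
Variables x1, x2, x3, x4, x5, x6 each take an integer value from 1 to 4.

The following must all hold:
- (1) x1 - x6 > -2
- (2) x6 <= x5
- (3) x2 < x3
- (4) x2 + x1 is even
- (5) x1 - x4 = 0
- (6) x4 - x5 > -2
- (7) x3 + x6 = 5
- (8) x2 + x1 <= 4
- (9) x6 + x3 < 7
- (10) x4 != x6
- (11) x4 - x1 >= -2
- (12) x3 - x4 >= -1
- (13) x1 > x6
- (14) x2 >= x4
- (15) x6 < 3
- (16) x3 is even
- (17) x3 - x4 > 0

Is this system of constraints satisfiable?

Setting (x1, x2, x3, x4, x5, x6) = (2, 2, 4, 2, 3, 1) satisfies everything: constraint 1: x1 - x6 = 1; constraint 5: x1 - x4 = 0; constraint 6: x4 - x5 = -1, and the others follow.

Satisfiable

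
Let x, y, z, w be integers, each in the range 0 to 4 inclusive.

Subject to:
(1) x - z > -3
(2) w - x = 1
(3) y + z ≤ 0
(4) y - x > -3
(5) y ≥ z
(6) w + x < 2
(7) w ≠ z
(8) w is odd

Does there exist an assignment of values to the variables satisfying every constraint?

The assignment x = 0, y = 0, z = 0, w = 1 works:
  constraint 1 holds since x - z = 0.
  constraint 2 holds since w - x = 1.
The rest check out directly.

Satisfiable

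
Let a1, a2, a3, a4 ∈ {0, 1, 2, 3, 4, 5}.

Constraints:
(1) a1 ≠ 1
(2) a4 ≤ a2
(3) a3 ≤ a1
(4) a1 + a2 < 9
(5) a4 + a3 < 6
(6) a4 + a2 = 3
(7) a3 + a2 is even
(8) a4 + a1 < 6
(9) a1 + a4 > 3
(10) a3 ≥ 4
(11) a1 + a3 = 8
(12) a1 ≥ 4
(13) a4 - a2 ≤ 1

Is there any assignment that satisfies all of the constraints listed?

One satisfying assignment is a1 = 4, a2 = 2, a3 = 4, a4 = 1.
For the less obvious constraints — constraint 4: a1 + a2 = 6; constraint 5: a4 + a3 = 5 — and the others hold by inspection.

Satisfiable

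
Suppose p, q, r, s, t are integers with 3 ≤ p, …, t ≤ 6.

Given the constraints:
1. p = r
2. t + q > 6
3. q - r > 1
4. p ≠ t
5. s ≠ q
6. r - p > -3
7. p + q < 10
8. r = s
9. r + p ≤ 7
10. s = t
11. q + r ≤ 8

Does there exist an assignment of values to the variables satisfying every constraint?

Unsatisfiable

From constraints 1, 8, and 10, p = r = s = t, so p = t. But constraint 4 says p ≠ t. Contradiction.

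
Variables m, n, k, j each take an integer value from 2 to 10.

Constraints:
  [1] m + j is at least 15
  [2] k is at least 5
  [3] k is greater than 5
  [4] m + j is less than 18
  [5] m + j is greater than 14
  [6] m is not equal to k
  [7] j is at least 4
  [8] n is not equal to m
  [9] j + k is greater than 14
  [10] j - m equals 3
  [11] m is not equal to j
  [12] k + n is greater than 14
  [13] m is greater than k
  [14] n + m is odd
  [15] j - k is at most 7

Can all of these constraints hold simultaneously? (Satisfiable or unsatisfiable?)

Satisfiable

Try m = 7, n = 10, k = 6, j = 10.
Check constraint 1: m + j = 17; constraint 4: m + j = 17; constraint 5: m + j = 17. The remaining constraints are straightforward to verify.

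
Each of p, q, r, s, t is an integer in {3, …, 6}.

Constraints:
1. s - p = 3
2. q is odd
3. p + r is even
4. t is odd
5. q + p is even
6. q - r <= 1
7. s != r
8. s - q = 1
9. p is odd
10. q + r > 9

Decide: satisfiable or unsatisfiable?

Take p = 3, q = 5, r = 5, s = 6, t = 5. Then constraint 1: s - p = 3; constraint 6: q - r = 0; constraint 8: s - q = 1, and every other listed constraint is also met.

Satisfiable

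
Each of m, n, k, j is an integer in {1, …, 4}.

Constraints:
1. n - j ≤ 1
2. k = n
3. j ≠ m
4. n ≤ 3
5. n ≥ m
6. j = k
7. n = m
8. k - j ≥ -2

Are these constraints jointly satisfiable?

From constraints 2, 6, and 7, j = k = n = m, so j = m. But constraint 3 says j ≠ m. Contradiction.

Unsatisfiable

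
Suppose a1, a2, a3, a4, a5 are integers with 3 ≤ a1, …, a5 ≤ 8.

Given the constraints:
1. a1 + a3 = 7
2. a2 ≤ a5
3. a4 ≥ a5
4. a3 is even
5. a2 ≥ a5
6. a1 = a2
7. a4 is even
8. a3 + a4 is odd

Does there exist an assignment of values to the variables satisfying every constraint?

Constraint 4 makes a3 even and constraint 7 makes a4 even, so a3 + a4 must be even. Constraint 8 says a3 + a4 is odd — contradiction.

Unsatisfiable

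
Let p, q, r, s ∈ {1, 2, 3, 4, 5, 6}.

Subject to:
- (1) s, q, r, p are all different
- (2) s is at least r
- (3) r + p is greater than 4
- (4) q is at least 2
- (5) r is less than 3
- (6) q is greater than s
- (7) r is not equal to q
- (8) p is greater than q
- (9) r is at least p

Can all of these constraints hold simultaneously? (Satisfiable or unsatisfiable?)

Unsatisfiable

Constraints 2, 6, 8, and 9 give s < q, q < p, p ≤ r, r ≤ s. Chaining: s < q < p ≤ r ≤ s, which forces s < s — impossible.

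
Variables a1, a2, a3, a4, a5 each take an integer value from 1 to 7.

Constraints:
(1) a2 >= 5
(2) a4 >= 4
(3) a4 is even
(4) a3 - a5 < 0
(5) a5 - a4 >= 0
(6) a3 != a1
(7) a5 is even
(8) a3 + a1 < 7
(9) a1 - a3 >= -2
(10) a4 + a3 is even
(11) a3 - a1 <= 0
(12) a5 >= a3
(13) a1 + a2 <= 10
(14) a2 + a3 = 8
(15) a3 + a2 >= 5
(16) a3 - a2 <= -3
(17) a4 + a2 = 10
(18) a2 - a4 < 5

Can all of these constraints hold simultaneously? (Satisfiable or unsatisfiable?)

Satisfiable

Try a1 = 3, a2 = 6, a3 = 2, a4 = 4, a5 = 4.
Check constraint 4: a3 - a5 = -2; constraint 5: a5 - a4 = 0. The remaining constraints are straightforward to verify.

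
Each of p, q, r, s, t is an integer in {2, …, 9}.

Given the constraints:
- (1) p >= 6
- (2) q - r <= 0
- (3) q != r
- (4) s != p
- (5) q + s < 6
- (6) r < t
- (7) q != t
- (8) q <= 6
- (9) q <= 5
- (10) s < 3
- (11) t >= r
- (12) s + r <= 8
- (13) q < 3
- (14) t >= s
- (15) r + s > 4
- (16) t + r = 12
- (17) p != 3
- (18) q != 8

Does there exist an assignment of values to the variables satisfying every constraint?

Satisfiable

Take p = 8, q = 2, r = 3, s = 2, t = 9. Then constraint 2: q - r = -1; constraint 5: q + s = 4; constraint 12: s + r = 5, and every other listed constraint is also met.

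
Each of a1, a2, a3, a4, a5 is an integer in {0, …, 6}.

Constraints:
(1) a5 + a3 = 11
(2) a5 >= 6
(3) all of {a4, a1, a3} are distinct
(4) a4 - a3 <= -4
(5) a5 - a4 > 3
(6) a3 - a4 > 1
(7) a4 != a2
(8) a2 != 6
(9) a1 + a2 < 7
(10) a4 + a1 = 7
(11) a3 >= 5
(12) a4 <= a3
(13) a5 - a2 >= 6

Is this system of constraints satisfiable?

Satisfiable

Setting (a1, a2, a3, a4, a5) = (6, 0, 5, 1, 6) satisfies everything: constraint 1: a5 + a3 = 11; constraint 4: a4 - a3 = -4; constraint 5: a5 - a4 = 5, and the others follow.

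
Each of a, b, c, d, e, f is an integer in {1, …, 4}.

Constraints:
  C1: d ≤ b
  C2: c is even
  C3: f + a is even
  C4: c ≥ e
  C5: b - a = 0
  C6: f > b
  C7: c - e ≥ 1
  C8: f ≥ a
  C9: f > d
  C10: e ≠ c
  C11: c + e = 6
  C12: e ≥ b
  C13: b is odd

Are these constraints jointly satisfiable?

Satisfiable

One satisfying assignment is a = 1, b = 1, c = 4, d = 1, e = 2, f = 3.
For the less obvious constraints — constraint 5: b - a = 0; constraint 7: c - e = 2; constraint 11: c + e = 6 — and the others hold by inspection.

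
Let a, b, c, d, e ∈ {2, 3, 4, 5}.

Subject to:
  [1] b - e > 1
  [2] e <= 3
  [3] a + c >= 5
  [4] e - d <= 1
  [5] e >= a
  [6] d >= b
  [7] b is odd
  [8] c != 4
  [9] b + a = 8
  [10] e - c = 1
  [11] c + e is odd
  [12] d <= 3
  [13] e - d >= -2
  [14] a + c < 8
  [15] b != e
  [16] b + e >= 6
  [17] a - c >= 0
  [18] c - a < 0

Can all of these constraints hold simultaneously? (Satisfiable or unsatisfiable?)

From constraints 6 and 12: b ≤ d ≤ 3. From constraints 2 and 5: a ≤ e ≤ 3. Hence b + a ≤ 6. But constraint 9 requires b + a = 8, and 8 > 6. Contradiction.

Unsatisfiable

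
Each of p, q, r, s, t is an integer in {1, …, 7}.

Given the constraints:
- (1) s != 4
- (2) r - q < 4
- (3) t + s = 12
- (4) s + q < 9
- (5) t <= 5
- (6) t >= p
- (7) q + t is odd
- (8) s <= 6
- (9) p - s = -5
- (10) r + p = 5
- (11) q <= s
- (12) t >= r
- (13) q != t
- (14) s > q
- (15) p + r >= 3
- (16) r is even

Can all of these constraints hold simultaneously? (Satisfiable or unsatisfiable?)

Unsatisfiable

From constraint 5: t ≤ 5. From constraint 8: s ≤ 6. Hence t + s ≤ 11. But constraint 3 requires t + s = 12, and 12 > 11. Contradiction.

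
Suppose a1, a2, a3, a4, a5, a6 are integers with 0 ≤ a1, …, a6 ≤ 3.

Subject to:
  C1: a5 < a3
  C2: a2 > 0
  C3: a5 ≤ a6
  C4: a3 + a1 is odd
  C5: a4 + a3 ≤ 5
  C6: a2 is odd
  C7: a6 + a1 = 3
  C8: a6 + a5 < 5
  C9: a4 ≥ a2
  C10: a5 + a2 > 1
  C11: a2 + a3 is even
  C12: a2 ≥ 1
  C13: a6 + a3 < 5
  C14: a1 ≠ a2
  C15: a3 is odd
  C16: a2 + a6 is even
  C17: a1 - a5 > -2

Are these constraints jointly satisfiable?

Satisfiable

One satisfying assignment is a1 = 0, a2 = 3, a3 = 1, a4 = 3, a5 = 0, a6 = 3.
For the less obvious constraints — constraint 5: a4 + a3 = 4; constraint 7: a6 + a1 = 3 — and the others hold by inspection.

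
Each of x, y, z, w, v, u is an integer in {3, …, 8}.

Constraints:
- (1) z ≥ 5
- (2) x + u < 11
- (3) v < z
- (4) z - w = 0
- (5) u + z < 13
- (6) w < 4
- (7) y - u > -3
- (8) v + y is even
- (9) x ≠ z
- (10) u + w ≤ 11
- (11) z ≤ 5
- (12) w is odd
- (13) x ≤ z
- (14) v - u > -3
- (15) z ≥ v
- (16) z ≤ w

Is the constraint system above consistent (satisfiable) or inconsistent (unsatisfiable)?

Unsatisfiable

From constraints 1 and 16: w ≥ z and z ≥ 5, so w ≥ 5. From constraint 6: w ≤ 3. But 3 < 5, so no value of w works.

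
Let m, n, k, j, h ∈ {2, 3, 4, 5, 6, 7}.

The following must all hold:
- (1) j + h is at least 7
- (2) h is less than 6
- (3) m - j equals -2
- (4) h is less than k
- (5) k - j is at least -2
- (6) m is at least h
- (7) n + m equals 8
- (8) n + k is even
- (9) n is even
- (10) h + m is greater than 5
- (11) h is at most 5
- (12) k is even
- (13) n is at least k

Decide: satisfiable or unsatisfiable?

One satisfying assignment is m = 4, n = 4, k = 4, j = 6, h = 2.
For the less obvious constraints — constraint 1: j + h = 8; constraint 3: m - j = -2 — and the others hold by inspection.

Satisfiable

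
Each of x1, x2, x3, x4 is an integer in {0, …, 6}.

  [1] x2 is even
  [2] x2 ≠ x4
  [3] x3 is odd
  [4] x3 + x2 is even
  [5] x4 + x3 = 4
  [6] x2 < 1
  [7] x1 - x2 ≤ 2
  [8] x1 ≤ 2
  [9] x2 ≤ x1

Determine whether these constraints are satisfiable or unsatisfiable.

Constraint 3 makes x3 odd and constraint 1 makes x2 even, so x3 + x2 must be odd. Constraint 4 says x3 + x2 is even — contradiction.

Unsatisfiable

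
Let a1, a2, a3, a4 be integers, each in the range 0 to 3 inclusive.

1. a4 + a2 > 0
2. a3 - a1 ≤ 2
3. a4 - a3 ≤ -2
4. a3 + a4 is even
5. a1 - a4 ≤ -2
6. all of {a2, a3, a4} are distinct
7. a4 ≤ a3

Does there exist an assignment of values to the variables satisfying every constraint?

Constraints 2, 3, and 5 give a1 − a3 ≥ -2, a3 − a4 ≥ 2, a4 − a1 ≥ 2.
Adding all 3 inequalities: the left sides telescope to 0, and the right sides sum to (-2) + 2 + 2 = 2. So 0 ≥ 2, which is false.

Unsatisfiable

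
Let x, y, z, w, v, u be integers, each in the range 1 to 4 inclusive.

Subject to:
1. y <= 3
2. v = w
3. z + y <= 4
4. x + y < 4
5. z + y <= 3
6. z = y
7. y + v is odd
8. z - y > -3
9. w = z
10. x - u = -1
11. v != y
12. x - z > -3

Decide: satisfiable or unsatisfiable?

From constraints 2, 6, and 9, v = w = z = y, so v = y. But constraint 11 says v ≠ y. Contradiction.

Unsatisfiable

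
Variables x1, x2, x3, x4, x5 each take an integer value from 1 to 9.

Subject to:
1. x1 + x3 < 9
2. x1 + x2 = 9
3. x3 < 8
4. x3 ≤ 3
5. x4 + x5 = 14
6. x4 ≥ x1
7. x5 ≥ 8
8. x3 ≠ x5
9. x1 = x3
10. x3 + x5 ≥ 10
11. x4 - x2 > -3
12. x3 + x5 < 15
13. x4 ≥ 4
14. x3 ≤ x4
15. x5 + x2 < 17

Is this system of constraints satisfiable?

Satisfiable

Try x1 = 3, x2 = 6, x3 = 3, x4 = 5, x5 = 9.
Check constraint 1: x1 + x3 = 6; constraint 2: x1 + x2 = 9; constraint 5: x4 + x5 = 14. The remaining constraints are straightforward to verify.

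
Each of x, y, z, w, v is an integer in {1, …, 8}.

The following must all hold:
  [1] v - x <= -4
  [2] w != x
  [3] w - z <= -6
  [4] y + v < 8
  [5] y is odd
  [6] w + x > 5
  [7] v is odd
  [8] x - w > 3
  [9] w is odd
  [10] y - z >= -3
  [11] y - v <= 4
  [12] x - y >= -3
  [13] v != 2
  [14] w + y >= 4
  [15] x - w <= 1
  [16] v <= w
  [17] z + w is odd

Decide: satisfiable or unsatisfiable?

Unsatisfiable

Constraints 1, 3, 10, 11, and 15 give w − x ≥ -1, x − v ≥ 4, v − y ≥ -4, y − z ≥ -3, z − w ≥ 6.
Adding all 5 inequalities: the left sides telescope to 0, and the right sides sum to (-1) + 4 + (-4) + (-3) + 6 = 2. So 0 ≥ 2, which is false.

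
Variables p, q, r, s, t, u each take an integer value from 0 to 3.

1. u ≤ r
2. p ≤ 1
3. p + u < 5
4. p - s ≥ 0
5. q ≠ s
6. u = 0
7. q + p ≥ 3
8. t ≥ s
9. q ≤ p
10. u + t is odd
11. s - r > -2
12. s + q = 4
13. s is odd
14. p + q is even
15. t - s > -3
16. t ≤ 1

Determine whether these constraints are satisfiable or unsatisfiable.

From constraints 8 and 16: s ≤ t ≤ 1. From constraints 2 and 9: q ≤ p ≤ 1. Hence s + q ≤ 2. But constraint 12 requires s + q = 4, and 4 > 2. Contradiction.

Unsatisfiable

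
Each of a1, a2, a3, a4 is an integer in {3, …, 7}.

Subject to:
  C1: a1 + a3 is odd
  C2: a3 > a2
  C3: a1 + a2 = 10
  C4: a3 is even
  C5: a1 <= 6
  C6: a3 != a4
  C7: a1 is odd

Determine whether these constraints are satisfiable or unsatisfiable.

Satisfiable

Setting (a1, a2, a3, a4) = (5, 5, 6, 3) satisfies everything: constraint 1: a1 + a3 = 11 is odd; constraint 3: a1 + a2 = 10, and the others follow.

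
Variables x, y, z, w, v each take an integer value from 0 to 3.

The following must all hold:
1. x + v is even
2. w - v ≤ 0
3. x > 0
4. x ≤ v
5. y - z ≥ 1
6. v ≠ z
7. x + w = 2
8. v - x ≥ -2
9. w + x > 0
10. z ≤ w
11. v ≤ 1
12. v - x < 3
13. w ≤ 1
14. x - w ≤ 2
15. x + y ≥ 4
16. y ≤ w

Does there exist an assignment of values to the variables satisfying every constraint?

Unsatisfiable

From constraints 4 and 11: x ≤ v ≤ 1. From constraints 13 and 16: y ≤ w ≤ 1. Hence x + y ≤ 2. But constraint 15 requires x + y ≥ 4, and 4 > 2. Contradiction.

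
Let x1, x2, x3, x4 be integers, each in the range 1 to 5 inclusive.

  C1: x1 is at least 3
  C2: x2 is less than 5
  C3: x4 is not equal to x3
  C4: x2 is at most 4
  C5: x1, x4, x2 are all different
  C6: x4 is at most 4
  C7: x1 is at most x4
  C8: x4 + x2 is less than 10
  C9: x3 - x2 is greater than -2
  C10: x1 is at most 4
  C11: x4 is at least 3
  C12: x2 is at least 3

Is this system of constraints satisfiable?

Constraints 1, 4, 6, 10, 11, and 12 confine each of x1, x4, x2 to the 2 values {3, 4}.
Constraint 5 requires all 3 of them to be distinct, but only 2 values are available — impossible by the pigeonhole principle.

Unsatisfiable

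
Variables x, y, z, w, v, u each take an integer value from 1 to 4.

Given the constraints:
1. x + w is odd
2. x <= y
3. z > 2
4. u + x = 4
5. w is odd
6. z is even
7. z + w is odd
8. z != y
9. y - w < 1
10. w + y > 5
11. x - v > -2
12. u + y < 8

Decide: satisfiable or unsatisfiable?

Satisfiable

Setting (x, y, z, w, v, u) = (2, 3, 4, 3, 2, 2) satisfies everything: constraint 4: u + x = 4; constraint 9: y - w = 0, and the others follow.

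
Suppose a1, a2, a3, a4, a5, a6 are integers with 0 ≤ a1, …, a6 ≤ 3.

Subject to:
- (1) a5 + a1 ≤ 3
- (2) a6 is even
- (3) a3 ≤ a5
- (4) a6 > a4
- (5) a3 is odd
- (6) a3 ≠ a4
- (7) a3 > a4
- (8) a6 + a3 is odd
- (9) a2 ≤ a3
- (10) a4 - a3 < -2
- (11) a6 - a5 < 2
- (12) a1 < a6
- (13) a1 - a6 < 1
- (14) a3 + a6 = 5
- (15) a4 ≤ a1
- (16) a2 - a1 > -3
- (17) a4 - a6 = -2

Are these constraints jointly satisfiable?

Try a1 = 0, a2 = 0, a3 = 3, a4 = 0, a5 = 3, a6 = 2.
Check constraint 1: a5 + a1 = 3; constraint 10: a4 - a3 = -3. The remaining constraints are straightforward to verify.

Satisfiable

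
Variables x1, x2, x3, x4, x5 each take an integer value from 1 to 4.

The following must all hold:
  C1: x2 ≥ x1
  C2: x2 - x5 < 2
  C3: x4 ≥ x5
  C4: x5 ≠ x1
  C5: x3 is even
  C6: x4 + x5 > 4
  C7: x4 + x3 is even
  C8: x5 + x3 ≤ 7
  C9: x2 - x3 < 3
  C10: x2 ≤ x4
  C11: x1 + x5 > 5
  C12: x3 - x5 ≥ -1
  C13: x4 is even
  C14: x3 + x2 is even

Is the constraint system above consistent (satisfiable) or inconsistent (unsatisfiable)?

Satisfiable

Try x1 = 4, x2 = 4, x3 = 4, x4 = 4, x5 = 3.
Check constraint 2: x2 - x5 = 1; constraint 6: x4 + x5 = 7. The remaining constraints are straightforward to verify.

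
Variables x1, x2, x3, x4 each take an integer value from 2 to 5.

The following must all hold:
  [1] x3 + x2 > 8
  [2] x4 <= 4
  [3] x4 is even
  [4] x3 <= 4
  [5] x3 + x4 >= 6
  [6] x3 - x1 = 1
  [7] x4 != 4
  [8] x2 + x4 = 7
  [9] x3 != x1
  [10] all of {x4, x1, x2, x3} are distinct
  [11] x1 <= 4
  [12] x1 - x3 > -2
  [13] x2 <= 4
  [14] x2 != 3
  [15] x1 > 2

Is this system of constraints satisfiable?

Constraints 2, 4, 11, and 13 confine each of x4, x1, x2, x3 to the 3 values {2, …, 4} (the domain already gives each ≥ 2).
Constraint 10 requires all 4 of them to be distinct, but only 3 values are available — impossible by the pigeonhole principle.

Unsatisfiable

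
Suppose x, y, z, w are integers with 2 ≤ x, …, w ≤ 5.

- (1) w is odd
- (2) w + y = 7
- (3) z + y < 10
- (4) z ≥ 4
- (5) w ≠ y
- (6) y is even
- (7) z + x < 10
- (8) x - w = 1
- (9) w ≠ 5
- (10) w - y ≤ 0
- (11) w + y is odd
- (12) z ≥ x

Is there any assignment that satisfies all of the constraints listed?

Satisfiable

One satisfying assignment is x = 4, y = 4, z = 5, w = 3.
For the less obvious constraints — constraint 2: w + y = 7; constraint 3: z + y = 9; constraint 7: z + x = 9 — and the others hold by inspection.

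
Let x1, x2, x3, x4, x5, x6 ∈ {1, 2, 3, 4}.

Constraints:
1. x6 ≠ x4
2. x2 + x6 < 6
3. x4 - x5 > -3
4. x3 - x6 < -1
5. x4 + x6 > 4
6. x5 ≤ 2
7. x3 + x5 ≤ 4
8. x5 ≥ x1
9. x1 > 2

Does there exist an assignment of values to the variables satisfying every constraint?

From constraint 9: x1 ≥ 3. From constraints 6 and 8: x1 ≤ x5 and x5 ≤ 2, so x1 ≤ 2. But 2 < 3, so no value of x1 works.

Unsatisfiable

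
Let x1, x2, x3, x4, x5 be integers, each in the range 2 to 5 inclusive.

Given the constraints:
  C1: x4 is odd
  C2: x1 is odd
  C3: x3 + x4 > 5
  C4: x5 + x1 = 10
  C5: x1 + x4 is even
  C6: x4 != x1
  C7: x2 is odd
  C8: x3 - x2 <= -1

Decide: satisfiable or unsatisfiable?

One satisfying assignment is x1 = 5, x2 = 5, x3 = 4, x4 = 3, x5 = 5.
For the less obvious constraints — constraint 3: x3 + x4 = 7; constraint 4: x5 + x1 = 10; constraint 8: x3 - x2 = -1 — and the others hold by inspection.

Satisfiable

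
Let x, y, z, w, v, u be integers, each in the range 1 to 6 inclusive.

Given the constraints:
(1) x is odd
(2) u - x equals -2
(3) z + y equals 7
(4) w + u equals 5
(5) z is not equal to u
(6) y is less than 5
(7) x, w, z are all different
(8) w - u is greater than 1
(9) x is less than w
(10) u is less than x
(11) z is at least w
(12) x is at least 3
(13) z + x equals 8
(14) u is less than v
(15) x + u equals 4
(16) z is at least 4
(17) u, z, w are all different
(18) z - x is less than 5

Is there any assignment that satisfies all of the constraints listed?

Try x = 3, y = 2, z = 5, w = 4, v = 3, u = 1.
Check constraint 2: u - x = -2; constraint 3: z + y = 7; constraint 4: w + u = 5. The remaining constraints are straightforward to verify.

Satisfiable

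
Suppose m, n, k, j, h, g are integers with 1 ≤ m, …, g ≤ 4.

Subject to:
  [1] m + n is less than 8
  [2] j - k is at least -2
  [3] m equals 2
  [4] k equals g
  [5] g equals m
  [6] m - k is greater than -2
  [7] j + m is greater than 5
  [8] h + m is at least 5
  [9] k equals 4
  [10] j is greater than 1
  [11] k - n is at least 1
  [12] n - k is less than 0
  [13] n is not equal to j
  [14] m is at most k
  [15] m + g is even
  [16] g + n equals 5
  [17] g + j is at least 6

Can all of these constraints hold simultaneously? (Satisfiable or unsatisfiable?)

Unsatisfiable

Constraint 9 fixes k = 4 and constraint 3 fixes m = 2. Constraints 4 and 5 give k = g = m, so k = m. But 4 ≠ 2 — contradiction.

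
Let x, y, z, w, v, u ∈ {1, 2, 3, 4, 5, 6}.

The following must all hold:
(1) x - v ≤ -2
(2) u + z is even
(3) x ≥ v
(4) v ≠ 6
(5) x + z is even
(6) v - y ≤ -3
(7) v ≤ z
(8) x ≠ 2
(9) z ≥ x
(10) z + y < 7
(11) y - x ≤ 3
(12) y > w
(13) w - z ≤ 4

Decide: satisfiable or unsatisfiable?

Unsatisfiable

Constraints 1, 6, and 11 give v − x ≥ 2, x − y ≥ -3, y − v ≥ 3.
Adding all 3 inequalities: the left sides telescope to 0, and the right sides sum to 2 + (-3) + 3 = 2. So 0 ≥ 2, which is false.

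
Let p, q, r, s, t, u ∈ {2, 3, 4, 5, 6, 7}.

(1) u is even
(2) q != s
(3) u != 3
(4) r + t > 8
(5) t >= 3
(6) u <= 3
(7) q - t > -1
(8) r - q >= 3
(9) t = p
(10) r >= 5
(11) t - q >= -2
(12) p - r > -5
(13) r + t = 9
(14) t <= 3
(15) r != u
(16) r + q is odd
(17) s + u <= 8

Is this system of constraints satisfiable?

Satisfiable

One satisfying assignment is p = 3, q = 3, r = 6, s = 6, t = 3, u = 2.
For the less obvious constraints — constraint 4: r + t = 9; constraint 7: q - t = 0; constraint 8: r - q = 3 — and the others hold by inspection.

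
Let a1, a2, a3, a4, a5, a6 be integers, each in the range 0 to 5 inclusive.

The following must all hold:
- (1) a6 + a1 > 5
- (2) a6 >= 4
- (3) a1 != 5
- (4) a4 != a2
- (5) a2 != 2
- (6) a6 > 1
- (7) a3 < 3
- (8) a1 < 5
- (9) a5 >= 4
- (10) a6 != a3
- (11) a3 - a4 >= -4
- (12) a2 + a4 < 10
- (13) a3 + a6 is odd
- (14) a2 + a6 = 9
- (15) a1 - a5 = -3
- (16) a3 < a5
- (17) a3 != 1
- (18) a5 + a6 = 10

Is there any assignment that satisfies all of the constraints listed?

Try a1 = 2, a2 = 4, a3 = 2, a4 = 5, a5 = 5, a6 = 5.
Check constraint 1: a6 + a1 = 7; constraint 11: a3 - a4 = -3; constraint 12: a2 + a4 = 9. The remaining constraints are straightforward to verify.

Satisfiable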